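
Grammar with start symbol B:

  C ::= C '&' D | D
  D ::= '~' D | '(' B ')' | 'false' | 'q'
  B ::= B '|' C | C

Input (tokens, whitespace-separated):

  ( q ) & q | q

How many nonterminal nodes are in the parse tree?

11

[B [B [C [C [D ( [B [C [D q]]] )]] & [D q]]] | [C [D q]]]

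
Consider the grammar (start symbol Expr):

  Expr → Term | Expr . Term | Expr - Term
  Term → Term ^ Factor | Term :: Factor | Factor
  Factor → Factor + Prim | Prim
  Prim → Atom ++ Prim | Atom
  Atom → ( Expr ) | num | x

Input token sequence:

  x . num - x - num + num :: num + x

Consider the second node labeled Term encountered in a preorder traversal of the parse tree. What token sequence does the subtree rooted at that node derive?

num

[Expr [Expr [Expr [Expr [Term [Factor [Prim [Atom x]]]]] . [Term [Factor [Prim [Atom num]]]]] - [Term [Factor [Prim [Atom x]]]]] - [Term [Term [Factor [Factor [Prim [Atom num]]] + [Prim [Atom num]]]] :: [Factor [Factor [Prim [Atom num]]] + [Prim [Atom x]]]]]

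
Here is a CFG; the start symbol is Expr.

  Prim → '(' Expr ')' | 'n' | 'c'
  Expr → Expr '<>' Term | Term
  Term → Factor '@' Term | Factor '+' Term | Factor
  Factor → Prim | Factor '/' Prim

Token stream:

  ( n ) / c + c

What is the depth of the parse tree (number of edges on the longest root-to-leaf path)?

9

[Expr [Term [Factor [Factor [Prim ( [Expr [Term [Factor [Prim n]]]] )]] / [Prim c]] + [Term [Factor [Prim c]]]]]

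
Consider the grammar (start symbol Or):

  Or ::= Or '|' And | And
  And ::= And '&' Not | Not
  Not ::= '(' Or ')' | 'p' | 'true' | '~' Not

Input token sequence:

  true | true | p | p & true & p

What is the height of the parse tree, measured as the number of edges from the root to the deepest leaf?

6

[Or [Or [Or [Or [And [Not true]]] | [And [Not true]]] | [And [Not p]]] | [And [And [And [Not p]] & [Not true]] & [Not p]]]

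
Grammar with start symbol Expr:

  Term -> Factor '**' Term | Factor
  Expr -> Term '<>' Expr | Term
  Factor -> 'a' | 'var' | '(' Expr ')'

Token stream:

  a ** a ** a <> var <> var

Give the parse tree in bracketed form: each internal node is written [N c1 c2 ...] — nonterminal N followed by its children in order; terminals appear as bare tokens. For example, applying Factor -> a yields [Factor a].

Expr
Term <> Expr
Factor ** Term <> Expr
a ** Term <> Expr
a ** Factor ** Term <> Expr
a ** a ** Term <> Expr
a ** a ** Factor <> Expr
a ** a ** a <> Expr
a ** a ** a <> Term <> Expr
a ** a ** a <> Factor <> Expr
a ** a ** a <> var <> Expr
a ** a ** a <> var <> Term
a ** a ** a <> var <> Factor
a ** a ** a <> var <> var

[Expr [Term [Factor a] ** [Term [Factor a] ** [Term [Factor a]]]] <> [Expr [Term [Factor var]] <> [Expr [Term [Factor var]]]]]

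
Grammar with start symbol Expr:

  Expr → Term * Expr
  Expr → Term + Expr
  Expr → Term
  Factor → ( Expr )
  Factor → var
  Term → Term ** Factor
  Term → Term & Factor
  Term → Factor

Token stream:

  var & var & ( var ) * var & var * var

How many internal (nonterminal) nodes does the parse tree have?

18

[Expr [Term [Term [Term [Factor var]] & [Factor var]] & [Factor ( [Expr [Term [Factor var]]] )]] * [Expr [Term [Term [Factor var]] & [Factor var]] * [Expr [Term [Factor var]]]]]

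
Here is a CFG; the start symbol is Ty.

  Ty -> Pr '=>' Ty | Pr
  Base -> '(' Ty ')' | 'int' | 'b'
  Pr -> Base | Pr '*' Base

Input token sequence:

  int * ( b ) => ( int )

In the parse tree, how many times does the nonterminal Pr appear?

[Ty [Pr [Pr [Base int]] * [Base ( [Ty [Pr [Base b]]] )]] => [Ty [Pr [Base ( [Ty [Pr [Base int]]] )]]]]

5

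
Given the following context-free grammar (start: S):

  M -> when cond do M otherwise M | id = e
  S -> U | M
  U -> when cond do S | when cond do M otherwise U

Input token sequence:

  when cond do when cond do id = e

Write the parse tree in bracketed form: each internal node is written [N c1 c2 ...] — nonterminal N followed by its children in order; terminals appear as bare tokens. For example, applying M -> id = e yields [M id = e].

[S [U when cond do [S [U when cond do [S [M id = e]]]]]]

S
U
when cond do S
when cond do U
when cond do when cond do S
when cond do when cond do M
when cond do when cond do id = e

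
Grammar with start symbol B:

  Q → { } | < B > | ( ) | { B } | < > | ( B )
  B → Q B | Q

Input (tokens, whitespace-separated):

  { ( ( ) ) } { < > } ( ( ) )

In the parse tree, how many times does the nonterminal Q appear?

[B [Q { [B [Q ( [B [Q ( )]] )]] }] [B [Q { [B [Q < >]] }] [B [Q ( [B [Q ( )]] )]]]]

7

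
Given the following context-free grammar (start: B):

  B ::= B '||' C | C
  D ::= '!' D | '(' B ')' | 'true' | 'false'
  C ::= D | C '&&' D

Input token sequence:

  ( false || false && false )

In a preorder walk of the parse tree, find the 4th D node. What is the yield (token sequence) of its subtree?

false

[B [C [D ( [B [B [C [D false]]] || [C [C [D false]] && [D false]]] )]]]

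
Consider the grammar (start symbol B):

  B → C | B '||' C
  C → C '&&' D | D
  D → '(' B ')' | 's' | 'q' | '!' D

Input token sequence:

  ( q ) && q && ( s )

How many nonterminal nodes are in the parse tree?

[B [C [C [C [D ( [B [C [D q]]] )]] && [D q]] && [D ( [B [C [D s]]] )]]]

13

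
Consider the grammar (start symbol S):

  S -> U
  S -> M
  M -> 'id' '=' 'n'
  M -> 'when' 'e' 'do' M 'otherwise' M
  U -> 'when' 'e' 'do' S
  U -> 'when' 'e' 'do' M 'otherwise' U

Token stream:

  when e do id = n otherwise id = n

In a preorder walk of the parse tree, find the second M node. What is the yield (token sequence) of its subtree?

id = n

[S [M when e do [M id = n] otherwise [M id = n]]]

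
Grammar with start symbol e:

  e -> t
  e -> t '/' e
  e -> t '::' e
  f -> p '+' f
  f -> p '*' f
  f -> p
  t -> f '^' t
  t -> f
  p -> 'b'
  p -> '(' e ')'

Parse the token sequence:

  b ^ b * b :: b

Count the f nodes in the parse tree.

[e [t [f [p b]] ^ [t [f [p b] * [f [p b]]]]] :: [e [t [f [p b]]]]]

4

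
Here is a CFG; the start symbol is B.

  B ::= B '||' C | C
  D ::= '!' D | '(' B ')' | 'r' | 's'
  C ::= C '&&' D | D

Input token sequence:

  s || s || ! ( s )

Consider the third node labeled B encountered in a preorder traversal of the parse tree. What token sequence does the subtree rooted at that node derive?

s

[B [B [B [C [D s]]] || [C [D s]]] || [C [D ! [D ( [B [C [D s]]] )]]]]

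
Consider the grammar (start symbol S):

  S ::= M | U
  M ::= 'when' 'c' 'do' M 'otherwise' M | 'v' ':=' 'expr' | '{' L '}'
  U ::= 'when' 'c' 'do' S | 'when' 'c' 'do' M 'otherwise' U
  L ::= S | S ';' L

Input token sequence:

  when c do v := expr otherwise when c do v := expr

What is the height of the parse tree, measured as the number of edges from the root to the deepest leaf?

[S [U when c do [M v := expr] otherwise [U when c do [S [M v := expr]]]]]

5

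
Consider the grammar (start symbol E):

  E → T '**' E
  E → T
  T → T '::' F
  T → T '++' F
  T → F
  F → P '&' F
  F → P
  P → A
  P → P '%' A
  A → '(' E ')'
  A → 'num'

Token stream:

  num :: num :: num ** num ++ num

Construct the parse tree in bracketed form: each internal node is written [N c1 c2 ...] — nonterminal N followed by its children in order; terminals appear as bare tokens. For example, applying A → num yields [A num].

E
T ** E
T :: F ** E
T :: F :: F ** E
F :: F :: F ** E
P :: F :: F ** E
A :: F :: F ** E
num :: F :: F ** E
num :: P :: F ** E
num :: A :: F ** E
num :: num :: F ** E
num :: num :: P ** E
num :: num :: A ** E
num :: num :: num ** E
num :: num :: num ** T
num :: num :: num ** T ++ F
num :: num :: num ** F ++ F
num :: num :: num ** P ++ F
num :: num :: num ** A ++ F
num :: num :: num ** num ++ F
num :: num :: num ** num ++ P
num :: num :: num ** num ++ A
num :: num :: num ** num ++ num

[E [T [T [T [F [P [A num]]]] :: [F [P [A num]]]] :: [F [P [A num]]]] ** [E [T [T [F [P [A num]]]] ++ [F [P [A num]]]]]]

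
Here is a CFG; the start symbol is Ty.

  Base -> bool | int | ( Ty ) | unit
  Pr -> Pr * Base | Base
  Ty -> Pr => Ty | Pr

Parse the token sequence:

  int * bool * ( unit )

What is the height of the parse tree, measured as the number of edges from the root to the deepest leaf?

6

[Ty [Pr [Pr [Pr [Base int]] * [Base bool]] * [Base ( [Ty [Pr [Base unit]]] )]]]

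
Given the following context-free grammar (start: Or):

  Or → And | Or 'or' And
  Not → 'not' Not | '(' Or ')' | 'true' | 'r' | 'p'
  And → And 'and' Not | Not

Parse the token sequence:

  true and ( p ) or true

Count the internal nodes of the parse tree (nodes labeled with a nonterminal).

11

[Or [Or [And [And [Not true]] and [Not ( [Or [And [Not p]]] )]]] or [And [Not true]]]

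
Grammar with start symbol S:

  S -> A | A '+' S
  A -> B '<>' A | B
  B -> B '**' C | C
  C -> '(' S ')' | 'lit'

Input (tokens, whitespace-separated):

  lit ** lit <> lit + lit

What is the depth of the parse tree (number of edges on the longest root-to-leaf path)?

5

[S [A [B [B [C lit]] ** [C lit]] <> [A [B [C lit]]]] + [S [A [B [C lit]]]]]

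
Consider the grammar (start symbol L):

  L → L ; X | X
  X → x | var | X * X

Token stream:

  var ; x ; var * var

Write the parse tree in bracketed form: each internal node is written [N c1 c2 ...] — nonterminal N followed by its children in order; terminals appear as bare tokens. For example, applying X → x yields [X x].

L
L ; X
L ; X ; X
X ; X ; X
var ; X ; X
var ; x ; X
var ; x ; X * X
var ; x ; var * X
var ; x ; var * var

[L [L [L [X var]] ; [X x]] ; [X [X var] * [X var]]]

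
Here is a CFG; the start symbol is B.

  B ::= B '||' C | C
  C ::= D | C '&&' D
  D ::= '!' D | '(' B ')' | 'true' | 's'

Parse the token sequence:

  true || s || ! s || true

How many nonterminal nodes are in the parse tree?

13

[B [B [B [B [C [D true]]] || [C [D s]]] || [C [D ! [D s]]]] || [C [D true]]]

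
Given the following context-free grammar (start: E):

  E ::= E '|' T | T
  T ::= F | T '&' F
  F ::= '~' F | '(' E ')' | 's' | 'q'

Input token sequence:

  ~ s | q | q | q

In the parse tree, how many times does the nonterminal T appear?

[E [E [E [E [T [F ~ [F s]]]] | [T [F q]]] | [T [F q]]] | [T [F q]]]

4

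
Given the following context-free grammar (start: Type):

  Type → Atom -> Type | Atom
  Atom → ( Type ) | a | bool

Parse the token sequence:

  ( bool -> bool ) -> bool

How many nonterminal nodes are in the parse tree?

[Type [Atom ( [Type [Atom bool] -> [Type [Atom bool]]] )] -> [Type [Atom bool]]]

8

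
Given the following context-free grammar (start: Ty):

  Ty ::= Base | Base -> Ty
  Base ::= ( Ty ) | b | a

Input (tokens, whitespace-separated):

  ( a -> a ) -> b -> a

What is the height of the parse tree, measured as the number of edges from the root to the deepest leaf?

[Ty [Base ( [Ty [Base a] -> [Ty [Base a]]] )] -> [Ty [Base b] -> [Ty [Base a]]]]

5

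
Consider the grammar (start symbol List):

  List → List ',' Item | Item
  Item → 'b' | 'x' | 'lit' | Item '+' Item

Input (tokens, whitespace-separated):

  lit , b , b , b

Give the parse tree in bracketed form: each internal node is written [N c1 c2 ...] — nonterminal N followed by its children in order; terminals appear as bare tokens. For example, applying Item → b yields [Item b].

List
List , Item
List , Item , Item
List , Item , Item , Item
Item , Item , Item , Item
lit , Item , Item , Item
lit , b , Item , Item
lit , b , b , Item
lit , b , b , b

[List [List [List [List [Item lit]] , [Item b]] , [Item b]] , [Item b]]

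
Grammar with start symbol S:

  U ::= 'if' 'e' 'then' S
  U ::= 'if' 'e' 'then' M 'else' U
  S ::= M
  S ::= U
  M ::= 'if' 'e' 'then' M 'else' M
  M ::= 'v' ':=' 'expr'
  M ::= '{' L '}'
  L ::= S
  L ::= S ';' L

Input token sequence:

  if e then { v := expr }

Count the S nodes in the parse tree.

3

[S [U if e then [S [M { [L [S [M v := expr]]] }]]]]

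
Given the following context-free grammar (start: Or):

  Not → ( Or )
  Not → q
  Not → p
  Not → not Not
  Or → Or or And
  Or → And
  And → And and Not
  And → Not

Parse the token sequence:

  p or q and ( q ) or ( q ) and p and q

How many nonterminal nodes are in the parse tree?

[Or [Or [Or [And [Not p]]] or [And [And [Not q]] and [Not ( [Or [And [Not q]]] )]]] or [And [And [And [Not ( [Or [And [Not q]]] )]] and [Not p]] and [Not q]]]

21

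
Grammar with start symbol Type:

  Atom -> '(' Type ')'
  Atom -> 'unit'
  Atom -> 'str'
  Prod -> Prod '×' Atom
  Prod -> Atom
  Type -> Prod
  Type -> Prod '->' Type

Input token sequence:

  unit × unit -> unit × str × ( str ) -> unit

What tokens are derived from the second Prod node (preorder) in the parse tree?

[Type [Prod [Prod [Atom unit]] × [Atom unit]] -> [Type [Prod [Prod [Prod [Atom unit]] × [Atom str]] × [Atom ( [Type [Prod [Atom str]]] )]] -> [Type [Prod [Atom unit]]]]]

unit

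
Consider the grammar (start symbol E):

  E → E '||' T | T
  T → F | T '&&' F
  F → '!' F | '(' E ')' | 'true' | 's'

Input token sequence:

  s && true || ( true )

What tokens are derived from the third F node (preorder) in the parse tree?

[E [E [T [T [F s]] && [F true]]] || [T [F ( [E [T [F true]]] )]]]

( true )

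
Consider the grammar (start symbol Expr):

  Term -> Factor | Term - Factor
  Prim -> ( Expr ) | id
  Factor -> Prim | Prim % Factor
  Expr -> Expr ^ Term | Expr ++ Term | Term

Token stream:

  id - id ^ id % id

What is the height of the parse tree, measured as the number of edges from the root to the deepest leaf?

6

[Expr [Expr [Term [Term [Factor [Prim id]]] - [Factor [Prim id]]]] ^ [Term [Factor [Prim id] % [Factor [Prim id]]]]]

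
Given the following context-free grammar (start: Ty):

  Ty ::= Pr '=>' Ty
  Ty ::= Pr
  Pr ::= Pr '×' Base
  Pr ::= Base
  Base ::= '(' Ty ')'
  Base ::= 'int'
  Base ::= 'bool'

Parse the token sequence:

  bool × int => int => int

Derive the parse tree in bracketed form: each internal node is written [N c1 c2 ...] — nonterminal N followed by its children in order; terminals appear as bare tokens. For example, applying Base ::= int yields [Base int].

[Ty [Pr [Pr [Base bool]] × [Base int]] => [Ty [Pr [Base int]] => [Ty [Pr [Base int]]]]]

Ty
Pr => Ty
Pr × Base => Ty
Base × Base => Ty
bool × Base => Ty
bool × int => Ty
bool × int => Pr => Ty
bool × int => Base => Ty
bool × int => int => Ty
bool × int => int => Pr
bool × int => int => Base
bool × int => int => int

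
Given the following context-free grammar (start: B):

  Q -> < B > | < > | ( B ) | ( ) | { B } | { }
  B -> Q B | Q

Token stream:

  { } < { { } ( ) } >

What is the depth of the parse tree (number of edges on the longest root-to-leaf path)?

[B [Q { }] [B [Q < [B [Q { [B [Q { }] [B [Q ( )]]] }]] >]]]

8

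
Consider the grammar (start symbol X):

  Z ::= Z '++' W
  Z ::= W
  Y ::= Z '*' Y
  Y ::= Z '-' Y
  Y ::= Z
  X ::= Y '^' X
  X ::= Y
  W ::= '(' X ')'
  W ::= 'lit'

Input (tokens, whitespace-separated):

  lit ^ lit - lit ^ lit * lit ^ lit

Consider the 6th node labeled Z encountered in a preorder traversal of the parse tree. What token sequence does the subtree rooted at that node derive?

lit

[X [Y [Z [W lit]]] ^ [X [Y [Z [W lit]] - [Y [Z [W lit]]]] ^ [X [Y [Z [W lit]] * [Y [Z [W lit]]]] ^ [X [Y [Z [W lit]]]]]]]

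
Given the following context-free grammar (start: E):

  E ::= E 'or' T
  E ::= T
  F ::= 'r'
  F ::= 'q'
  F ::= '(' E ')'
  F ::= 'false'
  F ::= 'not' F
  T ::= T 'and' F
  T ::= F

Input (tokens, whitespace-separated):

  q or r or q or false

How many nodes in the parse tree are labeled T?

4

[E [E [E [E [T [F q]]] or [T [F r]]] or [T [F q]]] or [T [F false]]]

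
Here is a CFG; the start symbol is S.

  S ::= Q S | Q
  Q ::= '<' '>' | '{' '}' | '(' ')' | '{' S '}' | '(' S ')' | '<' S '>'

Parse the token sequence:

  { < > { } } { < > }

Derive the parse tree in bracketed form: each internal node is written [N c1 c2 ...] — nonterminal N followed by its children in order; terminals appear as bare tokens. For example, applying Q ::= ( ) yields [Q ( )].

S
Q S
{ S } S
{ Q S } S
{ < > S } S
{ < > Q } S
{ < > { } } S
{ < > { } } Q
{ < > { } } { S }
{ < > { } } { Q }
{ < > { } } { < > }

[S [Q { [S [Q < >] [S [Q { }]]] }] [S [Q { [S [Q < >]] }]]]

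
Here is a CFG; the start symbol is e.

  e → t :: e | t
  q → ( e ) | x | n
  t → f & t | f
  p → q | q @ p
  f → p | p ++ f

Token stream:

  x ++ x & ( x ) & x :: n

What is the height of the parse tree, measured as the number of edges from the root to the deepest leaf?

[e [t [f [p [q x]] ++ [f [p [q x]]]] & [t [f [p [q ( [e [t [f [p [q x]]]]] )]]] & [t [f [p [q x]]]]]] :: [e [t [f [p [q n]]]]]]

11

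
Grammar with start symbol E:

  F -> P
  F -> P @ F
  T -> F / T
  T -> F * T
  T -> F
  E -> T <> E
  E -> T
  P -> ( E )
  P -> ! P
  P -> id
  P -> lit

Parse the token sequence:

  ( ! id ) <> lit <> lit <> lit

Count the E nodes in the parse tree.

[E [T [F [P ( [E [T [F [P ! [P id]]]]] )]]] <> [E [T [F [P lit]]] <> [E [T [F [P lit]]] <> [E [T [F [P lit]]]]]]]

5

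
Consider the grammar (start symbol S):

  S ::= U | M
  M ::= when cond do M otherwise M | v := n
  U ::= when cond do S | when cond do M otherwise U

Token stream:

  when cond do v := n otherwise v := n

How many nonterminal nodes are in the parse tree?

[S [M when cond do [M v := n] otherwise [M v := n]]]

4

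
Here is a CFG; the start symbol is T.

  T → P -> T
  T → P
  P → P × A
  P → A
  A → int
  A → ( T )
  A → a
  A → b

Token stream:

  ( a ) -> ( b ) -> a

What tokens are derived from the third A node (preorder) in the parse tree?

[T [P [A ( [T [P [A a]]] )]] -> [T [P [A ( [T [P [A b]]] )]] -> [T [P [A a]]]]]

( b )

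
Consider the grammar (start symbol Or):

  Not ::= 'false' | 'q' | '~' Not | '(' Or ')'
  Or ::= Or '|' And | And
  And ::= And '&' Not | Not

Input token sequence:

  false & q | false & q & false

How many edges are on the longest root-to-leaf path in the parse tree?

[Or [Or [And [And [Not false]] & [Not q]]] | [And [And [And [Not false]] & [Not q]] & [Not false]]]

5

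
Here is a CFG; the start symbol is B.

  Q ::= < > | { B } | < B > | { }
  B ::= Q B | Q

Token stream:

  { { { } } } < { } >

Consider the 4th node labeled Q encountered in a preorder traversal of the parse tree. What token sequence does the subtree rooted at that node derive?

[B [Q { [B [Q { [B [Q { }]] }]] }] [B [Q < [B [Q { }]] >]]]

< { } >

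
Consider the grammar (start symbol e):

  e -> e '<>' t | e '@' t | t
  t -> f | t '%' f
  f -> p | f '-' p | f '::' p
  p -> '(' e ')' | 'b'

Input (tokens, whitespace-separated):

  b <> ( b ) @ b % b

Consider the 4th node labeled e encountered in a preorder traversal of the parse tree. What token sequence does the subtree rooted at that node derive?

[e [e [e [t [f [p b]]]] <> [t [f [p ( [e [t [f [p b]]]] )]]]] @ [t [t [f [p b]]] % [f [p b]]]]

b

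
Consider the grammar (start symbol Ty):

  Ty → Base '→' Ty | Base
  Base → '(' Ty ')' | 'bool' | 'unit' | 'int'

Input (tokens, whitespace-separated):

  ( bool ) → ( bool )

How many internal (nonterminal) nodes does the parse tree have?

8

[Ty [Base ( [Ty [Base bool]] )] → [Ty [Base ( [Ty [Base bool]] )]]]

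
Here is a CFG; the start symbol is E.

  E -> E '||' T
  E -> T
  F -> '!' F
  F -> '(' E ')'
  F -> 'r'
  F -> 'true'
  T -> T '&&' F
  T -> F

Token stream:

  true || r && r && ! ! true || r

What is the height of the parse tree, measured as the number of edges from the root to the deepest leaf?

6

[E [E [E [T [F true]]] || [T [T [T [F r]] && [F r]] && [F ! [F ! [F true]]]]] || [T [F r]]]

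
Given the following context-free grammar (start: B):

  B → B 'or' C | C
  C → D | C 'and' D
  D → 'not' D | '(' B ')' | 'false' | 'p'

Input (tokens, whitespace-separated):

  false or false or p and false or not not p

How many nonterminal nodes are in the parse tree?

[B [B [B [B [C [D false]]] or [C [D false]]] or [C [C [D p]] and [D false]]] or [C [D not [D not [D p]]]]]

16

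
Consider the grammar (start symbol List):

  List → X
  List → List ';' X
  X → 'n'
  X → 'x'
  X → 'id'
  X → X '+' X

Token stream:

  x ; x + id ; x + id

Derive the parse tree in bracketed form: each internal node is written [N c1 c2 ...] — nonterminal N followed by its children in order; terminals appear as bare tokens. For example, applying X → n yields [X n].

List
List ; X
List ; X ; X
X ; X ; X
x ; X ; X
x ; X + X ; X
x ; x + X ; X
x ; x + id ; X
x ; x + id ; X + X
x ; x + id ; x + X
x ; x + id ; x + id

[List [List [List [X x]] ; [X [X x] + [X id]]] ; [X [X x] + [X id]]]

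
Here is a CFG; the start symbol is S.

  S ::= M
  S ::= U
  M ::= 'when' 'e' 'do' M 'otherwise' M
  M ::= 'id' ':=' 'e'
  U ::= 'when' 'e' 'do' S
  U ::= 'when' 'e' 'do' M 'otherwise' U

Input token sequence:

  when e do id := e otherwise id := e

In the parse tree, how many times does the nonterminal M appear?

3

[S [M when e do [M id := e] otherwise [M id := e]]]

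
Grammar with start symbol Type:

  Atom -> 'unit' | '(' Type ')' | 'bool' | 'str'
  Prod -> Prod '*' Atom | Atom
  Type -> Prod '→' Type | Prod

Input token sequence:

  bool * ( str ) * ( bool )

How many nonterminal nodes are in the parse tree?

13

[Type [Prod [Prod [Prod [Atom bool]] * [Atom ( [Type [Prod [Atom str]]] )]] * [Atom ( [Type [Prod [Atom bool]]] )]]]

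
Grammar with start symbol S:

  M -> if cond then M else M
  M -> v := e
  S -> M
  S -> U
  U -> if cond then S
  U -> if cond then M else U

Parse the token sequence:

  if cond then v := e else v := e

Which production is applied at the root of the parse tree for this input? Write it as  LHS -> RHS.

[S [M if cond then [M v := e] else [M v := e]]]

S -> M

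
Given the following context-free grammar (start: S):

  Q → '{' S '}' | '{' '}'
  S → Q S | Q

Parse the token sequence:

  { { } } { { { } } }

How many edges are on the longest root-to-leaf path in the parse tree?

[S [Q { [S [Q { }]] }] [S [Q { [S [Q { [S [Q { }]] }]] }]]]

7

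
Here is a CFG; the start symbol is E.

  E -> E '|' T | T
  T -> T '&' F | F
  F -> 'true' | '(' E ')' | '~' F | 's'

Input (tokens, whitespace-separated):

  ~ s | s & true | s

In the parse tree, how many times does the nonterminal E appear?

3

[E [E [E [T [F ~ [F s]]]] | [T [T [F s]] & [F true]]] | [T [F s]]]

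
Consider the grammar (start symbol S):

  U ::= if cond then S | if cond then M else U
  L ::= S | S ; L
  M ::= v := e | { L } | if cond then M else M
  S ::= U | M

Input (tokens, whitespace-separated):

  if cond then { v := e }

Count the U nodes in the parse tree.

1

[S [U if cond then [S [M { [L [S [M v := e]]] }]]]]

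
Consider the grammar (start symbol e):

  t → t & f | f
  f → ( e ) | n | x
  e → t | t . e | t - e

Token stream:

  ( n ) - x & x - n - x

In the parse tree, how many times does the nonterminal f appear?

[e [t [f ( [e [t [f n]]] )]] - [e [t [t [f x]] & [f x]] - [e [t [f n]] - [e [t [f x]]]]]]

6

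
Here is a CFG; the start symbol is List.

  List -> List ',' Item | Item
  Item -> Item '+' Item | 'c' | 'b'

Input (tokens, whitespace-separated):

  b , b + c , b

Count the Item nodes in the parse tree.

5

[List [List [List [Item b]] , [Item [Item b] + [Item c]]] , [Item b]]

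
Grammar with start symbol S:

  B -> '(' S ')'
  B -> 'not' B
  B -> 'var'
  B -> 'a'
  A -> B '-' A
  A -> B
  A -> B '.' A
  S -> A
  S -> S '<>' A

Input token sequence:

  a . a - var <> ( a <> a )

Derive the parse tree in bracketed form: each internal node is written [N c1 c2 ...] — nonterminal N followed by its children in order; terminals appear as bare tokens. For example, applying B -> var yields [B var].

S
S <> A
A <> A
B . A <> A
a . A <> A
a . B - A <> A
a . a - A <> A
a . a - B <> A
a . a - var <> A
a . a - var <> B
a . a - var <> ( S )
a . a - var <> ( S <> A )
a . a - var <> ( A <> A )
a . a - var <> ( B <> A )
a . a - var <> ( a <> A )
a . a - var <> ( a <> B )
a . a - var <> ( a <> a )

[S [S [A [B a] . [A [B a] - [A [B var]]]]] <> [A [B ( [S [S [A [B a]]] <> [A [B a]]] )]]]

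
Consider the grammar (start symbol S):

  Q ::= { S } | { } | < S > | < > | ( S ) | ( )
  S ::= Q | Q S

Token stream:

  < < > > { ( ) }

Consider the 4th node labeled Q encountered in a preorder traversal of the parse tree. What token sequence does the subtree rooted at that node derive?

[S [Q < [S [Q < >]] >] [S [Q { [S [Q ( )]] }]]]

( )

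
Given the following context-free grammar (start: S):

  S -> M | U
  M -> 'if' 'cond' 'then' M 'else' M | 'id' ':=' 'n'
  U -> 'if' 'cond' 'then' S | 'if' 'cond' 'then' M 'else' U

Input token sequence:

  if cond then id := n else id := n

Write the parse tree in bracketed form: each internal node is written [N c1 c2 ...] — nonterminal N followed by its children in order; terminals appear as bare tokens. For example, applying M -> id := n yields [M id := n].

S
M
if cond then M else M
if cond then id := n else M
if cond then id := n else id := n

[S [M if cond then [M id := n] else [M id := n]]]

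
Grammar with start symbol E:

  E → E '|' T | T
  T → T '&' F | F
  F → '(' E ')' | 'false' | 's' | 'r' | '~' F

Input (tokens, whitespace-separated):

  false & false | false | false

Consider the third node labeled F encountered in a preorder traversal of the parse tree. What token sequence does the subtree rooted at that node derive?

[E [E [E [T [T [F false]] & [F false]]] | [T [F false]]] | [T [F false]]]

false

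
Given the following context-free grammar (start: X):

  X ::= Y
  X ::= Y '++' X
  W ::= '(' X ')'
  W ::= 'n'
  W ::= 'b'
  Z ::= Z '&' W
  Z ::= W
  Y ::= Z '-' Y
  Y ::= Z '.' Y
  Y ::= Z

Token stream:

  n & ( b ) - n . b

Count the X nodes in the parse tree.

[X [Y [Z [Z [W n]] & [W ( [X [Y [Z [W b]]]] )]] - [Y [Z [W n]] . [Y [Z [W b]]]]]]

2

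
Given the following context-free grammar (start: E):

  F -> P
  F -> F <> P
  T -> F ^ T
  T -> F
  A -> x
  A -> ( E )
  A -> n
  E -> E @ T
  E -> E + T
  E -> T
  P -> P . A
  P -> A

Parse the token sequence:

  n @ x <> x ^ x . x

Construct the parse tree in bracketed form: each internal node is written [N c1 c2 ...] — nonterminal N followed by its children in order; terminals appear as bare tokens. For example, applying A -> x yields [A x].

[E [E [T [F [P [A n]]]]] @ [T [F [F [P [A x]]] <> [P [A x]]] ^ [T [F [P [P [A x]] . [A x]]]]]]

E
E @ T
T @ T
F @ T
P @ T
A @ T
n @ T
n @ F ^ T
n @ F <> P ^ T
n @ P <> P ^ T
n @ A <> P ^ T
n @ x <> P ^ T
n @ x <> A ^ T
n @ x <> x ^ T
n @ x <> x ^ F
n @ x <> x ^ P
n @ x <> x ^ P . A
n @ x <> x ^ A . A
n @ x <> x ^ x . A
n @ x <> x ^ x . x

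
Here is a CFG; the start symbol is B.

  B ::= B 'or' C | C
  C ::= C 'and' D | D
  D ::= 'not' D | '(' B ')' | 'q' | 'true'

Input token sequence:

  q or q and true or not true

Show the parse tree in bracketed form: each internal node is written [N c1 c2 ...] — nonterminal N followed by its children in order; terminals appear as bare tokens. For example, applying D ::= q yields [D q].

B
B or C
B or C or C
C or C or C
D or C or C
q or C or C
q or C and D or C
q or D and D or C
q or q and D or C
q or q and true or C
q or q and true or D
q or q and true or not D
q or q and true or not true

[B [B [B [C [D q]]] or [C [C [D q]] and [D true]]] or [C [D not [D true]]]]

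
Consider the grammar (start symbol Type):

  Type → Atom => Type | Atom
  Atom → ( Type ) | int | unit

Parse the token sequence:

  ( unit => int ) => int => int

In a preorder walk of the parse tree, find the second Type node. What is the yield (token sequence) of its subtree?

[Type [Atom ( [Type [Atom unit] => [Type [Atom int]]] )] => [Type [Atom int] => [Type [Atom int]]]]

unit => int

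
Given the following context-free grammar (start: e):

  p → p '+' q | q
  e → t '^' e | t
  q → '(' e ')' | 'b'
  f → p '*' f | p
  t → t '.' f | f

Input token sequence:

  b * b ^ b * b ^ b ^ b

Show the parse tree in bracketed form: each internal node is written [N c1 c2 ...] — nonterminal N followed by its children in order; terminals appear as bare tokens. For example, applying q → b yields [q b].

[e [t [f [p [q b]] * [f [p [q b]]]]] ^ [e [t [f [p [q b]] * [f [p [q b]]]]] ^ [e [t [f [p [q b]]]] ^ [e [t [f [p [q b]]]]]]]]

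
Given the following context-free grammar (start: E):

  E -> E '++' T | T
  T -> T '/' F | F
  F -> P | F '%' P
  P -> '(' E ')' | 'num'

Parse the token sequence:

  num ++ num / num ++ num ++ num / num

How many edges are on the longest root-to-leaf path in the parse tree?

7

[E [E [E [E [T [F [P num]]]] ++ [T [T [F [P num]]] / [F [P num]]]] ++ [T [F [P num]]]] ++ [T [T [F [P num]]] / [F [P num]]]]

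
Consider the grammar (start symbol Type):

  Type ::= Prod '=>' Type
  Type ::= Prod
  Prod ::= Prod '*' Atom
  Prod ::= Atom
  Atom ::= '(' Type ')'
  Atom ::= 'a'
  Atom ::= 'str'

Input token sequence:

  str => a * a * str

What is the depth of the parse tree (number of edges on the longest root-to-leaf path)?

[Type [Prod [Atom str]] => [Type [Prod [Prod [Prod [Atom a]] * [Atom a]] * [Atom str]]]]

6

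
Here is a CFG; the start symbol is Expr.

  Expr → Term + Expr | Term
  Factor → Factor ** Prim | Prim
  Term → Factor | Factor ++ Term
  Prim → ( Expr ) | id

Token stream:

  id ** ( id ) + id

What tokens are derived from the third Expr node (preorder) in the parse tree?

[Expr [Term [Factor [Factor [Prim id]] ** [Prim ( [Expr [Term [Factor [Prim id]]]] )]]] + [Expr [Term [Factor [Prim id]]]]]

id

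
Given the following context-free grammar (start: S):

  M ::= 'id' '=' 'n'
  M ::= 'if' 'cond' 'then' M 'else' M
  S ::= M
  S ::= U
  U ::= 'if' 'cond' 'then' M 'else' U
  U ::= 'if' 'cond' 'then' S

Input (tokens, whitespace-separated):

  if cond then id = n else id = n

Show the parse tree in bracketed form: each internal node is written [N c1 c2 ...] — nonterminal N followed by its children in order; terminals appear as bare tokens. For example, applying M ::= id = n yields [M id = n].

S
M
if cond then M else M
if cond then id = n else M
if cond then id = n else id = n

[S [M if cond then [M id = n] else [M id = n]]]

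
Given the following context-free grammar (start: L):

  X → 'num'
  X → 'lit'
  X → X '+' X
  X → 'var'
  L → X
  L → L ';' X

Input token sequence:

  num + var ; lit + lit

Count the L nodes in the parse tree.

2

[L [L [X [X num] + [X var]]] ; [X [X lit] + [X lit]]]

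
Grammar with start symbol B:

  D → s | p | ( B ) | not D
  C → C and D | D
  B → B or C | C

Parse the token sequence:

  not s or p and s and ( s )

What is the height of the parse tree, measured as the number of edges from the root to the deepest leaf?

[B [B [C [D not [D s]]]] or [C [C [C [D p]] and [D s]] and [D ( [B [C [D s]]] )]]]

6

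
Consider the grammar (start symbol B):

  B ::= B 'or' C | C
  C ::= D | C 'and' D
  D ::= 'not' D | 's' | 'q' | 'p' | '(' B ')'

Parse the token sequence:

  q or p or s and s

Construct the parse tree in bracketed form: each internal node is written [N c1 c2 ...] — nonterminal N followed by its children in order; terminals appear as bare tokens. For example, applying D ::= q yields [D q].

[B [B [B [C [D q]]] or [C [D p]]] or [C [C [D s]] and [D s]]]

B
B or C
B or C or C
C or C or C
D or C or C
q or C or C
q or D or C
q or p or C
q or p or C and D
q or p or D and D
q or p or s and D
q or p or s and s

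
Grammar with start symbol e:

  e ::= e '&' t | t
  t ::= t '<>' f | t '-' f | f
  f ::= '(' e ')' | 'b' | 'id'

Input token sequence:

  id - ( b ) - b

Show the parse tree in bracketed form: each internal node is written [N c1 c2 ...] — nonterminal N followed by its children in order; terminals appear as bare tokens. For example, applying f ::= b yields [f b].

e
t
t - f
t - f - f
f - f - f
id - f - f
id - ( e ) - f
id - ( t ) - f
id - ( f ) - f
id - ( b ) - f
id - ( b ) - b

[e [t [t [t [f id]] - [f ( [e [t [f b]]] )]] - [f b]]]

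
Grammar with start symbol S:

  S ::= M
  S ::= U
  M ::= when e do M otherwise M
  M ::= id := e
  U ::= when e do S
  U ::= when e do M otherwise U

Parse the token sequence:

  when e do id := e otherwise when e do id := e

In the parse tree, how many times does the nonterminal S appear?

2

[S [U when e do [M id := e] otherwise [U when e do [S [M id := e]]]]]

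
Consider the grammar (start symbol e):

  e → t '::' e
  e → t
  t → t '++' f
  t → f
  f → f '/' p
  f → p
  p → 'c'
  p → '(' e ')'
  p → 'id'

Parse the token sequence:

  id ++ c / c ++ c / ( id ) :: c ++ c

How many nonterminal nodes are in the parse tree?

[e [t [t [t [f [p id]]] ++ [f [f [p c]] / [p c]]] ++ [f [f [p c]] / [p ( [e [t [f [p id]]]] )]]] :: [e [t [t [f [p c]]] ++ [f [p c]]]]]

25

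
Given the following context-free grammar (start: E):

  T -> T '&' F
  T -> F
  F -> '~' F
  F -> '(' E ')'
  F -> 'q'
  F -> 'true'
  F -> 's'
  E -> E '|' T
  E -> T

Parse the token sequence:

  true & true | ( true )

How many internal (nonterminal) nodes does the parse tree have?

11

[E [E [T [T [F true]] & [F true]]] | [T [F ( [E [T [F true]]] )]]]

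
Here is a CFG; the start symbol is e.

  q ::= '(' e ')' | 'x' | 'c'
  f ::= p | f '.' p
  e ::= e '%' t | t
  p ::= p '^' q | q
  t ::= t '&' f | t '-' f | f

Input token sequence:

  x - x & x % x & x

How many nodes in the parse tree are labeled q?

5

[e [e [t [t [t [f [p [q x]]]] - [f [p [q x]]]] & [f [p [q x]]]]] % [t [t [f [p [q x]]]] & [f [p [q x]]]]]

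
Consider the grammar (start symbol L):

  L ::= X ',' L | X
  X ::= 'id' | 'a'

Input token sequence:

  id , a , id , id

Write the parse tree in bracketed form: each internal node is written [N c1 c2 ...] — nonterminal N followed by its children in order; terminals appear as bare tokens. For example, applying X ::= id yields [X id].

L
X , L
id , L
id , X , L
id , a , L
id , a , X , L
id , a , id , L
id , a , id , X
id , a , id , id

[L [X id] , [L [X a] , [L [X id] , [L [X id]]]]]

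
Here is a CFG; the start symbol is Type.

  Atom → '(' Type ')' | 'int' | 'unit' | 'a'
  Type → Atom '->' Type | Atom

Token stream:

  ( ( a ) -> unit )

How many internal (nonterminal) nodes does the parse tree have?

[Type [Atom ( [Type [Atom ( [Type [Atom a]] )] -> [Type [Atom unit]]] )]]

8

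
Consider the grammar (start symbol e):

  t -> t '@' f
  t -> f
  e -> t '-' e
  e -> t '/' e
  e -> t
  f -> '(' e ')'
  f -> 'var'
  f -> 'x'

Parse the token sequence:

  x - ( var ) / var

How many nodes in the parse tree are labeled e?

4

[e [t [f x]] - [e [t [f ( [e [t [f var]]] )]] / [e [t [f var]]]]]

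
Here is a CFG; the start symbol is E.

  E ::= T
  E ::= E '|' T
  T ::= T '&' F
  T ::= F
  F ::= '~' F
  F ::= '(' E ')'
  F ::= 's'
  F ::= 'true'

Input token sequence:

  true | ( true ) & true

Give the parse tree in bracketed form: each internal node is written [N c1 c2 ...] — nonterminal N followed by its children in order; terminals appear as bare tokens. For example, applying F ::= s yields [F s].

E
E | T
T | T
F | T
true | T
true | T & F
true | F & F
true | ( E ) & F
true | ( T ) & F
true | ( F ) & F
true | ( true ) & F
true | ( true ) & true

[E [E [T [F true]]] | [T [T [F ( [E [T [F true]]] )]] & [F true]]]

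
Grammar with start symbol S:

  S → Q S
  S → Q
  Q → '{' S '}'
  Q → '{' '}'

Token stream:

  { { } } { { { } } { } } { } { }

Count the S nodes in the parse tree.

[S [Q { [S [Q { }]] }] [S [Q { [S [Q { [S [Q { }]] }] [S [Q { }]]] }] [S [Q { }] [S [Q { }]]]]]

8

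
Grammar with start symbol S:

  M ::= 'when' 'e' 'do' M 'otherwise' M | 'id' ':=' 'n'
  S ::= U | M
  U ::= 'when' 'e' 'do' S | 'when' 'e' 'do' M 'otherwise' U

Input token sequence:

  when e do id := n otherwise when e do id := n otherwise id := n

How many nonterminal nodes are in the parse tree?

[S [M when e do [M id := n] otherwise [M when e do [M id := n] otherwise [M id := n]]]]

6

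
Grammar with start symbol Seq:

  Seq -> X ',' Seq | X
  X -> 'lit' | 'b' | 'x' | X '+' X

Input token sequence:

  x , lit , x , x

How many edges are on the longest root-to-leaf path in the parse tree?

[Seq [X x] , [Seq [X lit] , [Seq [X x] , [Seq [X x]]]]]

5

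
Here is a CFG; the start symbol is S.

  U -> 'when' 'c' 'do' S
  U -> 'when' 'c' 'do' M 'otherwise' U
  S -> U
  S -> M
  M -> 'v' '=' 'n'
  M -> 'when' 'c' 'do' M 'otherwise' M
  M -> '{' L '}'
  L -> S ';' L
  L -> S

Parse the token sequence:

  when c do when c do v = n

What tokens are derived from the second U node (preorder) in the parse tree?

[S [U when c do [S [U when c do [S [M v = n]]]]]]

when c do v = n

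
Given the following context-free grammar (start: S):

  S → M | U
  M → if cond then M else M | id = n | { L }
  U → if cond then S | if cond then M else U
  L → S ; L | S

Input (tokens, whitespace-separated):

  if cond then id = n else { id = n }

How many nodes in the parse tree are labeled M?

4

[S [M if cond then [M id = n] else [M { [L [S [M id = n]]] }]]]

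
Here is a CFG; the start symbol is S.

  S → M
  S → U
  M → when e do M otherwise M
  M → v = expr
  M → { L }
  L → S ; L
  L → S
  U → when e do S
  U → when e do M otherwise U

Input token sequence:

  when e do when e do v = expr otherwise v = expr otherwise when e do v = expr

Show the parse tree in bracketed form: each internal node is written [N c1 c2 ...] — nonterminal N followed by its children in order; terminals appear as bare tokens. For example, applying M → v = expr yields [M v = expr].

S
U
when e do M otherwise U
when e do when e do M otherwise M otherwise U
when e do when e do v = expr otherwise M otherwise U
when e do when e do v = expr otherwise v = expr otherwise U
when e do when e do v = expr otherwise v = expr otherwise when e do S
when e do when e do v = expr otherwise v = expr otherwise when e do M
when e do when e do v = expr otherwise v = expr otherwise when e do v = expr

[S [U when e do [M when e do [M v = expr] otherwise [M v = expr]] otherwise [U when e do [S [M v = expr]]]]]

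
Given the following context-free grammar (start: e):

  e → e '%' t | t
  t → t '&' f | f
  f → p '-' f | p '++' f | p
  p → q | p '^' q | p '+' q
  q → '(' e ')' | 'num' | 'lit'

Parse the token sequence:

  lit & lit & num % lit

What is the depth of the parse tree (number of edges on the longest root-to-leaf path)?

8

[e [e [t [t [t [f [p [q lit]]]] & [f [p [q lit]]]] & [f [p [q num]]]]] % [t [f [p [q lit]]]]]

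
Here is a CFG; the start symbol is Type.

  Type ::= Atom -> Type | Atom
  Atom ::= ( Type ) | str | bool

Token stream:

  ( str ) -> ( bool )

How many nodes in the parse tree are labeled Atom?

[Type [Atom ( [Type [Atom str]] )] -> [Type [Atom ( [Type [Atom bool]] )]]]

4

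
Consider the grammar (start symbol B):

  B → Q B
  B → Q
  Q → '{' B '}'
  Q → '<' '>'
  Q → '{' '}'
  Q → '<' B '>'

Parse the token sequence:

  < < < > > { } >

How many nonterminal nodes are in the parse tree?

[B [Q < [B [Q < [B [Q < >]] >] [B [Q { }]]] >]]

8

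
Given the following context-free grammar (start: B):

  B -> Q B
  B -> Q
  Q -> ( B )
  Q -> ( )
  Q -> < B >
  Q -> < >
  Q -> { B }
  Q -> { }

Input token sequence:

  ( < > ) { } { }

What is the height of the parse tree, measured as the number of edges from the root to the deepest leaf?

4

[B [Q ( [B [Q < >]] )] [B [Q { }] [B [Q { }]]]]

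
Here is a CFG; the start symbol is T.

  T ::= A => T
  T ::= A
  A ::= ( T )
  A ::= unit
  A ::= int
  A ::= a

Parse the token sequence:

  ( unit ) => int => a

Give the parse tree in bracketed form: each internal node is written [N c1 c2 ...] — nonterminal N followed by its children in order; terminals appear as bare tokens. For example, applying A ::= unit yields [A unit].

[T [A ( [T [A unit]] )] => [T [A int] => [T [A a]]]]

T
A => T
( T ) => T
( A ) => T
( unit ) => T
( unit ) => A => T
( unit ) => int => T
( unit ) => int => A
( unit ) => int => a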